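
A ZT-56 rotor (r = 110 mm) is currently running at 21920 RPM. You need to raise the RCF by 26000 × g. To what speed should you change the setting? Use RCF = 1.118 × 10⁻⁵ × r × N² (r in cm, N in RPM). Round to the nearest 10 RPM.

r = 110 mm = 11.0 cm
Current RCF = 1.118 × 10⁻⁵ × 11 × (21920)² = 1.118 × 10⁻⁵ × 11 × 480,486,400 ≈ 59,090.2 × g
Target RCF = 59,090.2 + 26,000 = 85,090.2 × g
N² = 85,090.2 / (12.298 × 10⁻⁵) = 691,902,748
N ≈ √691,902,748 ≈ 26,304.0

N₂ ≈ 26300 RPM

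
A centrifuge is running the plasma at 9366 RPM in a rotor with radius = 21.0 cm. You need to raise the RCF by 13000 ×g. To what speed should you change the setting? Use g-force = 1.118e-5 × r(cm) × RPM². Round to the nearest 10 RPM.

≈ 11960 RPM

Current RCF = 1.118 × 10⁻⁵ × 21 × (9366)² = 1.118 × 10⁻⁵ × 21 × 87,721,956 ≈ 20,595.4 × g
Target RCF = 20,595.4 + 13,000 = 33,595.4 × g
N² = 33,595.4 / (23.478 × 10⁻⁵) = 143,093,108
N ≈ √143,093,108 ≈ 11,962.2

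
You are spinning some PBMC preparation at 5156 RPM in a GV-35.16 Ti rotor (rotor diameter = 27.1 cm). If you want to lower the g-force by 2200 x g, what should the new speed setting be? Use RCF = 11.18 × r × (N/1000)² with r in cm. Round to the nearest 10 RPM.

r = 27.1 / 2 = 13.55 cm
Current RCF = 11.18 × 13.55 × (5.156)² = 11.18 × 13.55 × 26.584336 ≈ 4,027.2 × g
Target RCF = 4,027.2 − 2,200 = 1,827.2 × g
(N/1000)² = 1,827.2 / 151.489 = 12.0616
N = 1000 × √12.0616 ≈ 3,473.0

3470 RPM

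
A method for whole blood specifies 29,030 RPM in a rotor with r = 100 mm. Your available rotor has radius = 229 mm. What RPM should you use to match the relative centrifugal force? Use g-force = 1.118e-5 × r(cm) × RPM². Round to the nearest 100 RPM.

≈ 19200 RPM

Original rotor: r = 100 mm = 10.0 cm
RCF = 1.118 × 10⁻⁵ × r × N²
RCF_original = 1.118 × 10⁻⁵ × 10 × (29030)² = 1.118 × 10⁻⁵ × 10 × 842,740,900 ≈ 94,218.4 × g
Your rotor: r = 229 mm = 22.9 cm
94,218.4 = 1.118 × 10⁻⁵ × 22.9 × N²
N² = 94,218.4 / (25.6022 × 10⁻⁵) = 368,008,999
N ≈ √368,008,999 ≈ 19,183.6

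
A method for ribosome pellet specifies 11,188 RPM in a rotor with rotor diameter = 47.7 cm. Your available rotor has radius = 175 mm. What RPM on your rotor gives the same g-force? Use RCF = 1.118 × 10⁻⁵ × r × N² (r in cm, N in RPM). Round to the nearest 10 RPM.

Original rotor: r = 47.7 / 2 = 23.85 cm
RCF_original = 1.118 × 10⁻⁵ × 23.85 × (11188)² = 1.118 × 10⁻⁵ × 23.85 × 125,171,344 ≈ 33,376.1 × g
Your rotor: r = 175 mm = 17.5 cm
33,376.1 = 1.118 × 10⁻⁵ × 17.5 × N²
N² = 33,376.1 / (19.565 × 10⁻⁵) = 170,590,851
N ≈ √170,590,851 ≈ 13,061.0

13060 RPM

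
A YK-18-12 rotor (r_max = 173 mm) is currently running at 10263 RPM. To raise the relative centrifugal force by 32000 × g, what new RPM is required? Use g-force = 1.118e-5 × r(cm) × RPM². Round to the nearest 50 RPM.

≈ 16450 RPM

r = 173 mm = 17.3 cm
Current RCF = 1.118 × 10⁻⁵ × 17.3 × (10263)² = 1.118 × 10⁻⁵ × 17.3 × 105,329,169 ≈ 20,372.1 × g
Target RCF = 20,372.1 + 32,000 = 52,372.1 × g
N² = 52,372.1 / (19.3414 × 10⁻⁵) = 270,777,193
N ≈ √270,777,193 ≈ 16,455.3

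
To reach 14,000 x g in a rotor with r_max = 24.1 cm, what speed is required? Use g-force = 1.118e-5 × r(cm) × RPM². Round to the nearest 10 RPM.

RCF = 1.118 × 10⁻⁵ × r × N²
14,000 = 1.118 × 10⁻⁵ × 24.1 × N²
N² = 14,000 / (26.9438 × 10⁻⁵) = 51,960,006
N ≈ √51,960,006 ≈ 7,208.3

7210 RPM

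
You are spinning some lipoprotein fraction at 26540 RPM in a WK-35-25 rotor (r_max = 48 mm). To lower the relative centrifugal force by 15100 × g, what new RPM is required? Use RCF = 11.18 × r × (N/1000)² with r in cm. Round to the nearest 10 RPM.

r = 48 mm = 4.8 cm
Current RCF = 11.18 × 4.8 × (26.54)² = 11.18 × 4.8 × 704.3716 ≈ 37,799.4 × g
Target RCF = 37,799.4 − 15,100 = 22,699.4 × g
(N/1000)² = 22,699.4 / 53.664 = 422.9912
N = 1000 × √422.9912 ≈ 20,566.7

≈ 20570 RPM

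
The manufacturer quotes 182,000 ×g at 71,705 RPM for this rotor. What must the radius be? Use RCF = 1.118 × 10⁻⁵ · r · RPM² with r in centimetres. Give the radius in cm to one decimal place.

≈ 3.2 cm

RCF = 1.118 × 10⁻⁵ × r × N²
182000 = 1.118 × 10⁻⁵ × r × (71705)²
r = 182000 / (1.118 × 10⁻⁵ × 5,141,607,025) = 182000 / 57483.17 ≈ 3.166 cm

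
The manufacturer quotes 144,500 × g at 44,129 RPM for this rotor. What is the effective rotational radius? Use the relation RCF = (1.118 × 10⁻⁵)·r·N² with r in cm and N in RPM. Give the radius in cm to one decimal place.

≈ 6.6 cm

RCF = 1.118 × 10⁻⁵ × r × N²
144500 = 1.118 × 10⁻⁵ × r × (44129)²
r = 144500 / (1.118 × 10⁻⁵ × 1,947,368,641) = 144500 / 21771.58 ≈ 6.637 cm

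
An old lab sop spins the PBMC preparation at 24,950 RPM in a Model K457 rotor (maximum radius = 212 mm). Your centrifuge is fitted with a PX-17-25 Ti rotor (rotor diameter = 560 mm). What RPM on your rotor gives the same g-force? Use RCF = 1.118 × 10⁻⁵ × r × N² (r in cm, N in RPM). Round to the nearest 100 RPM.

≈ 21700 RPM

Original rotor: r = 212 mm = 21.2 cm
RCF_original = 1.118 × 10⁻⁵ × 21.2 × (24950)² = 1.118 × 10⁻⁵ × 21.2 × 622,502,500 ≈ 147,543.1 × g
Your rotor: r = 560 mm / 2 = 280 mm = 28 cm
147,543.1 = 1.118 × 10⁻⁵ × 28 × N²
N² = 147,543.1 / (31.304 × 10⁻⁵) = 471,323,473
N ≈ √471,323,473 ≈ 21,710.0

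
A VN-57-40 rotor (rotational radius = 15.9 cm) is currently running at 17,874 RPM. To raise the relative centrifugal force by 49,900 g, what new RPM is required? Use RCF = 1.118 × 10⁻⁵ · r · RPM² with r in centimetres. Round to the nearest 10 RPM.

Current RCF = 1.118 × 10⁻⁵ × 15.9 × (17874)² = 1.118 × 10⁻⁵ × 15.9 × 319,479,876 ≈ 56,791.4 × g
Target RCF = 56,791.4 + 49,900 = 106,691.4 × g
N² = 106,691.4 / (17.7762 × 10⁻⁵) = 600,192,392
N ≈ √600,192,392 ≈ 24,498.8

N₂ ≈ 24500 RPM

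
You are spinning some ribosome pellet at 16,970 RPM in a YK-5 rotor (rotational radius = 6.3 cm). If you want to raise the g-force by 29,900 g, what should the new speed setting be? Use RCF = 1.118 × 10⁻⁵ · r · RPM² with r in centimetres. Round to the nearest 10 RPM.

Current RCF = 1.118 × 10⁻⁵ × 6.3 × (16970)² = 1.118 × 10⁻⁵ × 6.3 × 287,980,900 ≈ 20,283.6 × g
Target RCF = 20,283.6 + 29,900 = 50,183.6 × g
N² = 50,183.6 / (7.0434 × 10⁻⁵) = 712,491,126
N ≈ √712,491,126 ≈ 26,692.5

N₂ ≈ 26690 RPM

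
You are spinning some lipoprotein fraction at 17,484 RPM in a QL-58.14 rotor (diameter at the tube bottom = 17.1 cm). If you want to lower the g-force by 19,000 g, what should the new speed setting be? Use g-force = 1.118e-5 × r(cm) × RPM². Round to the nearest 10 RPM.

N₂ ≈ 10340 RPM

r = 17.1 / 2 = 8.55 cm
Current RCF = 1.118 × 10⁻⁵ × 8.55 × (17484)² = 1.118 × 10⁻⁵ × 8.55 × 305,690,256 ≈ 29,220.6 × g
Target RCF = 29,220.6 − 19,000 = 10,220.6 × g
N² = 10,220.6 / (9.5589 × 10⁻⁵) = 106,922,345
N ≈ √106,922,345 ≈ 10,340.3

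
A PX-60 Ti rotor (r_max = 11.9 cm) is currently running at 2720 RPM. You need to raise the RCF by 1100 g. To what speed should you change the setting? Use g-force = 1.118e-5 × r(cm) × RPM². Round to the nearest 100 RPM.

Current RCF = 1.118 × 10⁻⁵ × 11.9 × (2720)² = 1.118 × 10⁻⁵ × 11.9 × 7,398,400 ≈ 984.3 × g
Target RCF = 984.3 + 1,100 = 2,084.3 × g
N² = 2,084.3 / (13.3042 × 10⁻⁵) = 15,666,481
N ≈ √15,666,481 ≈ 3,958.1

4000 RPM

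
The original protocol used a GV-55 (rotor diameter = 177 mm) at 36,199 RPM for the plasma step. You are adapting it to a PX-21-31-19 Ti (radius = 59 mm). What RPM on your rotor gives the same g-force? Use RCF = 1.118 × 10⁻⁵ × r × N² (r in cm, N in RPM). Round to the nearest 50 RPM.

44350 RPM

Original rotor: r = 177 mm / 2 = 88.5 mm = 8.85 cm
RCF_original = 1.118 × 10⁻⁵ × 8.85 × (36199)² = 1.118 × 10⁻⁵ × 8.85 × 1,310,367,601 ≈ 129,651.7 × g
Your rotor: r = 59 mm = 5.9 cm
129,651.7 = 1.118 × 10⁻⁵ × 5.9 × N²
N² = 129,651.7 / (6.5962 × 10⁻⁵) = 1,965,551,378
N ≈ √1,965,551,378 ≈ 44,334.5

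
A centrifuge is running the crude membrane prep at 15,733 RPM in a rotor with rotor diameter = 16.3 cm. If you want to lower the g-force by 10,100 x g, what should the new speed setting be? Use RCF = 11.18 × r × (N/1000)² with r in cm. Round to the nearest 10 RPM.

11690 RPM

r = 16.3 / 2 = 8.15 cm
Current RCF = 11.18 × 8.15 × (15.733)² = 11.18 × 8.15 × 247.527289 ≈ 22,553.9 × g
Target RCF = 22,553.9 − 10,100 = 12,453.9 × g
(N/1000)² = 12,453.9 / 91.117 = 136.6803
N = 1000 × √136.6803 ≈ 11,691.0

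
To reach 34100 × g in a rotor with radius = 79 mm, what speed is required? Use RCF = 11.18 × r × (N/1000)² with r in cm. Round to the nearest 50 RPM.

r = 79 mm = 7.9 cm
34,100 = 11.18 × 7.9 × (N/1000)²
(N/1000)² = 34,100 / 88.322 = 386.0873
N = 1000 × √386.0873 ≈ 19,649.1

N ≈ 19650 RPM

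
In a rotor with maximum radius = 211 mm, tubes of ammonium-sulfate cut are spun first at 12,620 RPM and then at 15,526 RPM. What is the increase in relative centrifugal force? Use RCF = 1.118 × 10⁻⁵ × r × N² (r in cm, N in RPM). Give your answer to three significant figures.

19300 g

r = 211 mm = 21.1 cm
RCF₁ = 1.118 × 10⁻⁵ × 21.1 × (12620)² = 1.118 × 10⁻⁵ × 21.1 × 159,264,400 ≈ 37,570.2 × g
RCF₂ = 1.118 × 10⁻⁵ × 21.1 × (15526)² = 1.118 × 10⁻⁵ × 21.1 × 241,056,676 ≈ 56,864.8 × g
Increase = 56,864.8 − 37,570.2 = 19,294.6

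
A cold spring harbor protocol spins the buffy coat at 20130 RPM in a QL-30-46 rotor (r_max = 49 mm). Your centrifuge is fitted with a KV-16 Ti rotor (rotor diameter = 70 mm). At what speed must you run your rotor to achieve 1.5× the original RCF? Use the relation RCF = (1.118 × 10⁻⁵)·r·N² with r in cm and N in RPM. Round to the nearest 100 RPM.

≈ 29200 RPM

Original rotor: r = 49 mm = 4.9 cm
RCF = 1.118 × 10⁻⁵ × r × N²
RCF_original = 1.118 × 10⁻⁵ × 4.9 × (20130)² = 1.118 × 10⁻⁵ × 4.9 × 405,216,900 ≈ 22,198.6 × g
Target RCF = 1.5 × 22,198.6 ≈ 33,297.9 × g
Your rotor: r = 70 mm / 2 = 35 mm = 3.5 cm
33,297.9 = 1.118 × 10⁻⁵ × 3.5 × N²
N² = 33,297.9 / (3.913 × 10⁻⁵) = 850,955,788
N ≈ √850,955,788 ≈ 29,171.1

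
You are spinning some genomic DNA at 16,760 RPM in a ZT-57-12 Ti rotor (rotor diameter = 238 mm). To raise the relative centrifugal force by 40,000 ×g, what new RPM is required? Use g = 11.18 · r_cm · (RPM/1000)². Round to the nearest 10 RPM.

r = 238 mm / 2 = 119 mm = 11.9 cm
Current RCF = 11.18 × 11.9 × (16.76)² = 11.18 × 11.9 × 280.8976 ≈ 37,371.2 × g
Target RCF = 37,371.2 + 40,000 = 77,371.2 × g
(N/1000)² = 77,371.2 / 133.042 = 581.5547
N = 1000 × √581.5547 ≈ 24,115.4

24120 RPM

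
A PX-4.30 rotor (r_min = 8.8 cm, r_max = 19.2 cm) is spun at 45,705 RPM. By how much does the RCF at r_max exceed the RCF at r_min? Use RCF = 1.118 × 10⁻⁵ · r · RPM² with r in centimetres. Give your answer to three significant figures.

≈ 243000 × g

ΔRCF = 1.118 × 10⁻⁵ × (r_max − r_min) × N² = 1.118 × 10⁻⁵ × 10.4 × 2,088,947,025 ≈ 242,886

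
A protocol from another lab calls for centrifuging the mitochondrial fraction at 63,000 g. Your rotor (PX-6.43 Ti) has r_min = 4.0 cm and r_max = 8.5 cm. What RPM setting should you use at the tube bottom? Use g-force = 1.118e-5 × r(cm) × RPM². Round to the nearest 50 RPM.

≈ 25750 RPM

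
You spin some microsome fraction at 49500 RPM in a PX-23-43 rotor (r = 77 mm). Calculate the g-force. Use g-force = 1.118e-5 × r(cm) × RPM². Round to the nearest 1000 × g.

RCF ≈ 211000 × g

r = 77 mm = 7.7 cm
RCF = 1.118 × 10⁻⁵ × r × N²
RCF = 1.118 × 10⁻⁵ × 7.7 × (49500)² = 1.118 × 10⁻⁵ × 7.7 × 2,450,250,000 ≈ 210,932.2 × g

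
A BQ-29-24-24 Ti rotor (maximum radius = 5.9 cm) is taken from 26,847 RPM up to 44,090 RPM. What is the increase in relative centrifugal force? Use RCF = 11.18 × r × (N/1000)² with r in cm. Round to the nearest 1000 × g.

RCF₁ = 11.18 × 5.9 × (26.847)² = 11.18 × 5.9 × 720.761409 ≈ 47,542.9 × g
RCF₂ = 11.18 × 5.9 × (44.09)² = 11.18 × 5.9 × 1,943.9281 ≈ 128,225.4 × g
Increase = 128,225.4 − 47,542.9 = 80,682.5

81000 g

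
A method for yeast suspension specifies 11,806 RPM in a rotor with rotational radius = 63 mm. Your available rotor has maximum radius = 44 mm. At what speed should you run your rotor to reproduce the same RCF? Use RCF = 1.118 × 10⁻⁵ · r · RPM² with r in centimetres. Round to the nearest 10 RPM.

Original rotor: r = 63 mm = 6.3 cm
RCF_original = 1.118 × 10⁻⁵ × 6.3 × (11806)² = 1.118 × 10⁻⁵ × 6.3 × 139,381,636 ≈ 9,817.2 × g
Your rotor: r = 44 mm = 4.4 cm
9,817.2 = 1.118 × 10⁻⁵ × 4.4 × N²
N² = 9,817.2 / (4.9192 × 10⁻⁵) = 199,569,036
N ≈ √199,569,036 ≈ 14,126.9

14130 RPM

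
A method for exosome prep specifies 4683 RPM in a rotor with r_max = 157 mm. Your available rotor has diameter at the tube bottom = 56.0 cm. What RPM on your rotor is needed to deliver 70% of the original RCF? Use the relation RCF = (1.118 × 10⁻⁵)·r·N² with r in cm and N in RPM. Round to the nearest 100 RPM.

2900 RPM

Original rotor: r = 157 mm = 15.7 cm
RCF_original = 1.118 × 10⁻⁵ × 15.7 × (4683)² = 1.118 × 10⁻⁵ × 15.7 × 21,930,489 ≈ 3,849.4 × g
Target RCF = 0.7 × 3,849.4 ≈ 2,694.6 × g
Your rotor: r = 56.0 / 2 = 28 cm
2,694.6 = 1.118 × 10⁻⁵ × 28 × N²
N² = 2,694.6 / (31.304 × 10⁻⁵) = 8,607,846
N ≈ √8,607,846 ≈ 2,933.9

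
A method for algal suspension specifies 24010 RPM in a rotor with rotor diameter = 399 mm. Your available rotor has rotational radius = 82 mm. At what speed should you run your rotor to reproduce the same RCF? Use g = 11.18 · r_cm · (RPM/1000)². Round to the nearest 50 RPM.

Original rotor: r = 399 mm / 2 = 199.5 mm = 19.95 cm
RCF = 11.18 × r × (N/1000)²
RCF_original = 11.18 × 19.95 × (24.01)² = 11.18 × 19.95 × 576.4801 ≈ 128,578.7 × g
Your rotor: r = 82 mm = 8.2 cm
128,578.7 = 11.18 × 8.2 × (N/1000)²
(N/1000)² = 128,578.7 / 91.676 = 1402.534
N = 1000 × √1402.534 ≈ 37,450.4

≈ 37450 RPM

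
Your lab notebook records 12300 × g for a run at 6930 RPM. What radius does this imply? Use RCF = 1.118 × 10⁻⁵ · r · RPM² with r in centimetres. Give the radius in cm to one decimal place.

12300 = 1.118 × 10⁻⁵ × r × (6930)²
r = 12300 / (1.118 × 10⁻⁵ × 48,024,900) = 12300 / 536.9184 ≈ 22.909 cm

22.9 cm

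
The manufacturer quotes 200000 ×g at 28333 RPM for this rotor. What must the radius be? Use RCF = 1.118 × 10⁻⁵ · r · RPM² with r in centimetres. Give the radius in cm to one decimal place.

r ≈ 22.3 cm

RCF = 1.118 × 10⁻⁵ × r × N²
200000 = 1.118 × 10⁻⁵ × r × (28333)²
r = 200000 / (1.118 × 10⁻⁵ × 802,758,889) = 200000 / 8974.844 ≈ 22.285 cm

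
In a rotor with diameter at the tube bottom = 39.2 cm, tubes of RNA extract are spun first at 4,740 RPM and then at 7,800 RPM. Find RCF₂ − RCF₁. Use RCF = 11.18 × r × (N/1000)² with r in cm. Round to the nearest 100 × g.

r = 39.2 / 2 = 19.6 cm
RCF₁ = 11.18 × 19.6 × (4.74)² = 11.18 × 19.6 × 22.4676 ≈ 4,923.3 × g
RCF₂ = 11.18 × 19.6 × (7.8)² = 11.18 × 19.6 × 60.84 ≈ 13,331.7 × g
Increase = 13,331.7 − 4,923.3 = 8,408.4

≈ 8400 ×g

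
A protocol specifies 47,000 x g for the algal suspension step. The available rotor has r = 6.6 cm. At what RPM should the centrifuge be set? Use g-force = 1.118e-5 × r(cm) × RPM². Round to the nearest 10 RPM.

25240 RPM

RCF = 1.118 × 10⁻⁵ × r × N²
47,000 = 1.118 × 10⁻⁵ × 6.6 × N²
N² = 47,000 / (7.3788 × 10⁻⁵) = 636,959,939
N ≈ √636,959,939 ≈ 25,238.1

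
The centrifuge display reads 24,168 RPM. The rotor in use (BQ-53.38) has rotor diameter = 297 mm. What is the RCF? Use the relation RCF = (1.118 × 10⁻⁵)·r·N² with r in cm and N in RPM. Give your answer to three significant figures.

RCF ≈ 97000 ×g

r = 297 mm / 2 = 148.5 mm = 14.85 cm
RCF = 1.118 × 10⁻⁵ × 14.85 × (24168)² = 1.118 × 10⁻⁵ × 14.85 × 584,092,224 ≈ 96,972.7 × g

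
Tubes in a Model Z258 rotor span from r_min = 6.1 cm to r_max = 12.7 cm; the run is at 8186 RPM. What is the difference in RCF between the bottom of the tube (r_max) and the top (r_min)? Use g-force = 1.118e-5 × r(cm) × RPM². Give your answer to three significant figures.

ΔRCF ≈ 4940 x g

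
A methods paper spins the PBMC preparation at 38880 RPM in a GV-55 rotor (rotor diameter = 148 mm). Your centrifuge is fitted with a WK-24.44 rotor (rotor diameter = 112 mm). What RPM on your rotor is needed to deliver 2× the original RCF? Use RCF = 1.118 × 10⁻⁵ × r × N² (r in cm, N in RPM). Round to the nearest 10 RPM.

Original rotor: r = 148 mm / 2 = 74 mm = 7.4 cm
RCF = 1.118 × 10⁻⁵ × r × N²
RCF_original = 1.118 × 10⁻⁵ × 7.4 × (38880)² = 1.118 × 10⁻⁵ × 7.4 × 1,511,654,400 ≈ 125,062.2 × g
Target RCF = 2 × 125,062.2 ≈ 250,124.4 × g
Your rotor: r = 112 mm / 2 = 56 mm = 5.6 cm
250,124.4 = 1.118 × 10⁻⁵ × 5.6 × N²
N² = 250,124.4 / (6.2608 × 10⁻⁵) = 3,995,086,890
N ≈ √3,995,086,890 ≈ 63,206.7

≈ 63210 RPM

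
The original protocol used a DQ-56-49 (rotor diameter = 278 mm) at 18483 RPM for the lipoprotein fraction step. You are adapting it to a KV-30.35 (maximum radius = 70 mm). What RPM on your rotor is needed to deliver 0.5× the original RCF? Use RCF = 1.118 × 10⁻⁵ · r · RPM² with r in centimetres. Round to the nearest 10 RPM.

Original rotor: r = 278 mm / 2 = 139 mm = 13.9 cm
RCF = 1.118 × 10⁻⁵ × r × N²
RCF_original = 1.118 × 10⁻⁵ × 13.9 × (18483)² = 1.118 × 10⁻⁵ × 13.9 × 341,621,289 ≈ 53,088.6 × g
Target RCF = 0.5 × 53,088.6 ≈ 26,544.3 × g
Your rotor: r = 70 mm = 7.0 cm
26,544.3 = 1.118 × 10⁻⁵ × 7 × N²
N² = 26,544.3 / (7.826 × 10⁻⁵) = 339,180,935
N ≈ √339,180,935 ≈ 18,416.9

18420 RPM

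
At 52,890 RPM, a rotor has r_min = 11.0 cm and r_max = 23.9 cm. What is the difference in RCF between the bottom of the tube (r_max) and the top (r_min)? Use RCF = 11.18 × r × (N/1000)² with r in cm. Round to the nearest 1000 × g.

ΔRCF ≈ 403000 x g

ΔRCF = 11.18 × (r_max − r_min) × (N/1000)² = 11.18 × 12.9 × 2,797.3521 ≈ 403,439.7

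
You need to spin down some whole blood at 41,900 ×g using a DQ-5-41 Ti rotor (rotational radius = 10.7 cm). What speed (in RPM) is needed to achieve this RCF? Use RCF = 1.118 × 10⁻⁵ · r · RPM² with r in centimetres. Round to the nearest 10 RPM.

≈ 18720 RPM

RCF = 1.118 × 10⁻⁵ × r × N²
41,900 = 1.118 × 10⁻⁵ × 10.7 × N²
N² = 41,900 / (11.9626 × 10⁻⁵) = 350,258,305
N ≈ √350,258,305 ≈ 18,715.2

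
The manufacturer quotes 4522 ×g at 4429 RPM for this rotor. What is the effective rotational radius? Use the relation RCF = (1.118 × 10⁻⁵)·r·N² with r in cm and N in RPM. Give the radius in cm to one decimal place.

20.6 cm

RCF = 1.118 × 10⁻⁵ × r × N²
4522 = 1.118 × 10⁻⁵ × r × (4429)²
r = 4522 / (1.118 × 10⁻⁵ × 19,616,041) = 4522 / 219.3073 ≈ 20.619 cm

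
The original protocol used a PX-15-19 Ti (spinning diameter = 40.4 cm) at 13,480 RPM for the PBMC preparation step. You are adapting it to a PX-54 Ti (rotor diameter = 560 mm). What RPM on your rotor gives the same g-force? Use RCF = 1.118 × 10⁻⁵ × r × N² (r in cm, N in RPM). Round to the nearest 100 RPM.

11400 RPM

Original rotor: r = 40.4 / 2 = 20.2 cm
RCF_original = 1.118 × 10⁻⁵ × 20.2 × (13480)² = 1.118 × 10⁻⁵ × 20.2 × 181,710,400 ≈ 41,036.7 × g
Your rotor: r = 560 mm / 2 = 280 mm = 28 cm
41,036.7 = 1.118 × 10⁻⁵ × 28 × N²
N² = 41,036.7 / (31.304 × 10⁻⁵) = 131,090,915
N ≈ √131,090,915 ≈ 11,449.5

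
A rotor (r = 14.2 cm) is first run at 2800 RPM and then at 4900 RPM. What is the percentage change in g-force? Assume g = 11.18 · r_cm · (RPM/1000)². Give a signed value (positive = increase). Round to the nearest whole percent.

RCF ∝ N², so the ratio is (4900/2800)² = (1.750000)² = 3.0625.
Change = 3.0625 − 1 = +2.0625 → +206.2%.

+206%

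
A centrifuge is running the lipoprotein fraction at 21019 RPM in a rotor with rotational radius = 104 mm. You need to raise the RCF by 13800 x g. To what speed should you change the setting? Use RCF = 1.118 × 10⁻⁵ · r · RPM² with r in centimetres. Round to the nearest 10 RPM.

r = 104 mm = 10.4 cm
Current RCF = 1.118 × 10⁻⁵ × 10.4 × (21019)² = 1.118 × 10⁻⁵ × 10.4 × 441,798,361 ≈ 51,368.8 × g
Target RCF = 51,368.8 + 13,800 = 65,168.8 × g
N² = 65,168.8 / (11.6272 × 10⁻⁵) = 560,485,758
N ≈ √560,485,758 ≈ 23,674.6

23670 RPM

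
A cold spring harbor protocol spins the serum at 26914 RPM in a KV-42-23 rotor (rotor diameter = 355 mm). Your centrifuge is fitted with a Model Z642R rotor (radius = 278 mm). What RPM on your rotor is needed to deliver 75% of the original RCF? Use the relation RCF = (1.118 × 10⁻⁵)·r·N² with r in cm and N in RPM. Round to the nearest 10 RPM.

Original rotor: r = 355 mm / 2 = 177.5 mm = 17.75 cm
RCF_original = 1.118 × 10⁻⁵ × 17.75 × (26914)² = 1.118 × 10⁻⁵ × 17.75 × 724,363,396 ≈ 143,746.3 × g
Target RCF = 0.75 × 143,746.3 ≈ 107,809.7 × g
Your rotor: r = 278 mm = 27.8 cm
107,809.7 = 1.118 × 10⁻⁵ × 27.8 × N²
N² = 107,809.7 / (31.0804 × 10⁻⁵) = 346,873,592
N ≈ √346,873,592 ≈ 18,624.5

18620 RPM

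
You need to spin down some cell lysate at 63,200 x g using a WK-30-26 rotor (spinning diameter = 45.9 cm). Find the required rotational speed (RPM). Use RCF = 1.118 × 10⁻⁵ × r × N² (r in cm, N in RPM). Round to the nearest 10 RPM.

N ≈ 15690 RPM

r = 45.9 / 2 = 22.95 cm
63,200 = 1.118 × 10⁻⁵ × 22.95 × N²
N² = 63,200 / (25.6581 × 10⁻⁵) = 246,315,978
N ≈ √246,315,978 ≈ 15,694.5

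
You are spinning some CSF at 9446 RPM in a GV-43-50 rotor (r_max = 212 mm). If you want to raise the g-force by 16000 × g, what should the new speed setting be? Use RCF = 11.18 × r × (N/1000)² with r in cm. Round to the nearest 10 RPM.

≈ 12520 RPM

r = 212 mm = 21.2 cm
Current RCF = 11.18 × 21.2 × (9.446)² = 11.18 × 21.2 × 89.226916 ≈ 21,148.2 × g
Target RCF = 21,148.2 + 16,000 = 37,148.2 × g
(N/1000)² = 37,148.2 / 237.016 = 156.7329
N = 1000 × √156.7329 ≈ 12,519.3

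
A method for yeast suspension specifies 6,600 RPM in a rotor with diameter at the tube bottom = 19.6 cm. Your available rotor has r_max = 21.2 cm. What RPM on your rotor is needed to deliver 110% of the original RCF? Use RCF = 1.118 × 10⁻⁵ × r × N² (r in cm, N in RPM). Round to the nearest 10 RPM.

4710 RPM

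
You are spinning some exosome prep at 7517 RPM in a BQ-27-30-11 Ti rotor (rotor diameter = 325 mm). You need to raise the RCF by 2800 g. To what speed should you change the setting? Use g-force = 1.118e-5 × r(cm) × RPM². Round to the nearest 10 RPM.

8480 RPM

r = 325 mm / 2 = 162.5 mm = 16.25 cm
Current RCF = 1.118 × 10⁻⁵ × 16.25 × (7517)² = 1.118 × 10⁻⁵ × 16.25 × 56,505,289 ≈ 10,265.6 × g
Target RCF = 10,265.6 + 2,800 = 13,065.6 × g
N² = 13,065.6 / (18.1675 × 10⁻⁵) = 71,917,435
N ≈ √71,917,435 ≈ 8,480.4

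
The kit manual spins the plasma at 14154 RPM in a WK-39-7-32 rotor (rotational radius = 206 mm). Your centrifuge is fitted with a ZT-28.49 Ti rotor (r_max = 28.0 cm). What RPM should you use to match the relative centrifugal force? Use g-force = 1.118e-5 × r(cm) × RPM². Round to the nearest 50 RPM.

Original rotor: r = 206 mm = 20.6 cm
RCF_original = 1.118 × 10⁻⁵ × 20.6 × (14154)² = 1.118 × 10⁻⁵ × 20.6 × 200,335,716 ≈ 46,138.9 × g
46,138.9 = 1.118 × 10⁻⁵ × 28 × N²
N² = 46,138.9 / (31.304 × 10⁻⁵) = 147,389,790
N ≈ √147,389,790 ≈ 12,140.4

12150 RPM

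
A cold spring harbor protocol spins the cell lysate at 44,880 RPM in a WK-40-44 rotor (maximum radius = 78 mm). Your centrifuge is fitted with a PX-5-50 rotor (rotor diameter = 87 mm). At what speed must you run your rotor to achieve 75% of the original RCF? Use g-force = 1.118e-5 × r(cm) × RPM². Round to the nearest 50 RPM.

Original rotor: r = 78 mm = 7.8 cm
RCF_original = 1.118 × 10⁻⁵ × 7.8 × (44880)² = 1.118 × 10⁻⁵ × 7.8 × 2,014,214,400 ≈ 175,647.6 × g
Target RCF = 0.75 × 175,647.6 ≈ 131,735.7 × g
Your rotor: r = 87 mm / 2 = 43.5 mm = 4.35 cm
131,735.7 = 1.118 × 10⁻⁵ × 4.35 × N²
N² = 131,735.7 / (4.8633 × 10⁻⁵) = 2,708,771,822
N ≈ √2,708,771,822 ≈ 52,045.9

52050 RPM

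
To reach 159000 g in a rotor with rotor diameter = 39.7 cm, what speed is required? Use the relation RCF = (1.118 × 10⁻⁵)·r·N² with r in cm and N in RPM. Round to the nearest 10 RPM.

N ≈ 26770 RPM

r = 39.7 / 2 = 19.85 cm
159,000 = 1.118 × 10⁻⁵ × 19.85 × N²
N² = 159,000 / (22.1923 × 10⁻⁵) = 716,464,720
N ≈ √716,464,720 ≈ 26,766.9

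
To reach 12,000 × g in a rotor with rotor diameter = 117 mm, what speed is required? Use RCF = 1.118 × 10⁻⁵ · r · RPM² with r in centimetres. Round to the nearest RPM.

r = 117 mm / 2 = 58.5 mm = 5.85 cm
RCF = 1.118 × 10⁻⁵ × r × N²
12,000 = 1.118 × 10⁻⁵ × 5.85 × N²
N² = 12,000 / (6.5403 × 10⁻⁵) = 183,477,822
N ≈ √183,477,822 ≈ 13,545.4

13545 RPM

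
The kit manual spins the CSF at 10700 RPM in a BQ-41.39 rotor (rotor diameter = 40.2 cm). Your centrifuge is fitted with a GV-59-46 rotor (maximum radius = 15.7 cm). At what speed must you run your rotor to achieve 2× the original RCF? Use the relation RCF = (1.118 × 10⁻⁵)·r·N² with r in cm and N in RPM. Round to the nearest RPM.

Original rotor: r = 40.2 / 2 = 20.1 cm
RCF = 1.118 × 10⁻⁵ × r × N²
RCF_original = 1.118 × 10⁻⁵ × 20.1 × (10700)² = 1.118 × 10⁻⁵ × 20.1 × 114,490,000 ≈ 25,728 × g
Target RCF = 2 × 25,728 ≈ 51,456 × g
51,456 = 1.118 × 10⁻⁵ × 15.7 × N²
N² = 51,456 / (17.5526 × 10⁻⁵) = 293,153,151
N ≈ √293,153,151 ≈ 17,121.7

≈ 17122 RPM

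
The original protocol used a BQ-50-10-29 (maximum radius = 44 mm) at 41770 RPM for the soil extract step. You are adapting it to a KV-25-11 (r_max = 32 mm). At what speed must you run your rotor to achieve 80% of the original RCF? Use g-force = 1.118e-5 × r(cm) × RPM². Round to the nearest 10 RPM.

43810 RPM

Original rotor: r = 44 mm = 4.4 cm
RCF_original = 1.118 × 10⁻⁵ × 4.4 × (41770)² = 1.118 × 10⁻⁵ × 4.4 × 1,744,732,900 ≈ 85,826.9 × g
Target RCF = 0.8 × 85,826.9 ≈ 68,661.5 × g
Your rotor: r = 32 mm = 3.2 cm
68,661.5 = 1.118 × 10⁻⁵ × 3.2 × N²
N² = 68,661.5 / (3.5776 × 10⁻⁵) = 1,919,205,613
N ≈ √1,919,205,613 ≈ 43,808.7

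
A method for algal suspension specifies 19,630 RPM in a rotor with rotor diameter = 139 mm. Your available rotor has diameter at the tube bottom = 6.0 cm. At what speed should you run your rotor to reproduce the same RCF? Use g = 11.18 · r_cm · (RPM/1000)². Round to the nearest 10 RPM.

Original rotor: r = 139 mm / 2 = 69.5 mm = 6.95 cm
RCF_original = 11.18 × 6.95 × (19.63)² = 11.18 × 6.95 × 385.3369 ≈ 29,941.1 × g
Your rotor: r = 6.0 / 2 = 3 cm
29,941.1 = 11.18 × 3 × (N/1000)²
(N/1000)² = 29,941.1 / 33.54 = 892.6983
N = 1000 × √892.6983 ≈ 29,878.1

29880 RPM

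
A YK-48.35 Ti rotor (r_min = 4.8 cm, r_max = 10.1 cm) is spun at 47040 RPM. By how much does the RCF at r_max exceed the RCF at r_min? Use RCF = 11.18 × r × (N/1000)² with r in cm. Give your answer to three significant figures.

RCF_max = 11.18 × 10.1 × (47.04)² = 11.18 × 10.1 × 2,212.7616 ≈ 249,860.6 × g
RCF_min = 11.18 × 4.8 × (47.04)² = 11.18 × 4.8 × 2,212.7616 ≈ 118,745.6 × g
ΔRCF = 249,860.6 − 118,745.6 = 131,115

ΔRCF ≈ 131000 g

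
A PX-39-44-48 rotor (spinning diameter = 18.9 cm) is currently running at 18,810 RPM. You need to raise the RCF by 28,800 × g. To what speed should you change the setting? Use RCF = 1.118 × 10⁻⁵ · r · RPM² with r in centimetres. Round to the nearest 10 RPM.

N₂ ≈ 25030 RPM

r = 18.9 / 2 = 9.45 cm
Current RCF = 1.118 × 10⁻⁵ × 9.45 × (18810)² = 1.118 × 10⁻⁵ × 9.45 × 353,816,100 ≈ 37,381 × g
Target RCF = 37,381 + 28,800 = 66,181 × g
N² = 66,181 / (10.5651 × 10⁻⁵) = 626,411,487
N ≈ √626,411,487 ≈ 25,028.2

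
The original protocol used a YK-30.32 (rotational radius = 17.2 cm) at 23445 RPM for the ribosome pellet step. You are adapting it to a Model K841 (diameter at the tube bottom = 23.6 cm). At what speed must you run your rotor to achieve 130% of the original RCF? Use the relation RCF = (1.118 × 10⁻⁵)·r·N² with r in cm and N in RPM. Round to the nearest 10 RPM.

≈ 32270 RPM

RCF_original = 1.118 × 10⁻⁵ × 17.2 × (23445)² = 1.118 × 10⁻⁵ × 17.2 × 549,668,025 ≈ 105,699 × g
Target RCF = 1.3 × 105,699 ≈ 137,408.7 × g
Your rotor: r = 23.6 / 2 = 11.8 cm
137,408.7 = 1.118 × 10⁻⁵ × 11.8 × N²
N² = 137,408.7 / (13.1924 × 10⁻⁵) = 1,041,574,695
N ≈ √1,041,574,695 ≈ 32,273.4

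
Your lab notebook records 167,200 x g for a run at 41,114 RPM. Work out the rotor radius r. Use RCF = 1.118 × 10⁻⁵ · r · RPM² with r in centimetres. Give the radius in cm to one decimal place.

8.8 cm

RCF = 1.118 × 10⁻⁵ × r × N²
167200 = 1.118 × 10⁻⁵ × r × (41114)²
r = 167200 / (1.118 × 10⁻⁵ × 1,690,360,996) = 167200 / 18898.24 ≈ 8.847 cm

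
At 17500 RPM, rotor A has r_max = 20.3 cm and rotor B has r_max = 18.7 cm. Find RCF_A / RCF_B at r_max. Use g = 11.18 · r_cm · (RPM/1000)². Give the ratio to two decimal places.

At fixed N, RCF ∝ r, so RCF_A/RCF_B = r_A/r_B = 20.3 / 18.7 = 1.0856.

1.09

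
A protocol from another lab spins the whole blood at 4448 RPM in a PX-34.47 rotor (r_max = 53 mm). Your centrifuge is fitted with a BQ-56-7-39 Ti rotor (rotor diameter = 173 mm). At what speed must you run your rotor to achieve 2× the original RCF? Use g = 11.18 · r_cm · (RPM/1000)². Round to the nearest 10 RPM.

4920 RPM

Original rotor: r = 53 mm = 5.3 cm
RCF = 11.18 × r × (N/1000)²
RCF_original = 11.18 × 5.3 × (4.448)² = 11.18 × 5.3 × 19.784704 ≈ 1,172.3 × g
Target RCF = 2 × 1,172.3 ≈ 2,344.6 × g
Your rotor: r = 173 mm / 2 = 86.5 mm = 8.65 cm
2,344.6 = 11.18 × 8.65 × (N/1000)²
(N/1000)² = 2,344.6 / 96.707 = 24.24437
N = 1000 × √24.24437 ≈ 4,923.9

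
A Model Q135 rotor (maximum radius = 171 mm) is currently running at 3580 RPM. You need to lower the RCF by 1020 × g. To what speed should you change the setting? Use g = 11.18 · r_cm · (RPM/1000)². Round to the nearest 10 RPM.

r = 171 mm = 17.1 cm
Current RCF = 11.18 × 17.1 × (3.58)² = 11.18 × 17.1 × 12.8164 ≈ 2,450.2 × g
Target RCF = 2,450.2 − 1,020 = 1,430.2 × g
(N/1000)² = 1,430.2 / 191.178 = 7.480986
N = 1000 × √7.480986 ≈ 2,735.1

N₂ ≈ 2740 RPM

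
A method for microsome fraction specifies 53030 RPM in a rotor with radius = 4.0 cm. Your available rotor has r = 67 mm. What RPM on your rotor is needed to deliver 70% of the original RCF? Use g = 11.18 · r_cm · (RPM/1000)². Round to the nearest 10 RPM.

RCF_original = 11.18 × 4 × (53.03)² = 11.18 × 4 × 2,812.1809 ≈ 125,760.7 × g
Target RCF = 0.7 × 125,760.7 ≈ 88,032.5 × g
Your rotor: r = 67 mm = 6.7 cm
88,032.5 = 11.18 × 6.7 × (N/1000)²
(N/1000)² = 88,032.5 / 74.906 = 1175.24
N = 1000 × √1175.24 ≈ 34,281.8

34280 RPM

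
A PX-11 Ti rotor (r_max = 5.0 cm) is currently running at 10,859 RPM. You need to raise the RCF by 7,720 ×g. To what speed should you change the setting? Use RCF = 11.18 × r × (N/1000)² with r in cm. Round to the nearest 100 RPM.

N₂ ≈ 16000 RPM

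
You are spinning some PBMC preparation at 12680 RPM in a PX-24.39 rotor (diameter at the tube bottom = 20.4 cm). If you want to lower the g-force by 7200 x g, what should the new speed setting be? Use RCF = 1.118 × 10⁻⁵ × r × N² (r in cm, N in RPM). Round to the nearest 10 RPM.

N₂ ≈ 9880 RPM

r = 20.4 / 2 = 10.2 cm
Current RCF = 1.118 × 10⁻⁵ × 10.2 × (12680)² = 1.118 × 10⁻⁵ × 10.2 × 160,782,400 ≈ 18,335 × g
Target RCF = 18,335 − 7,200 = 11,135 × g
N² = 11,135 / (11.4036 × 10⁻⁵) = 97,644,603
N ≈ √97,644,603 ≈ 9,881.5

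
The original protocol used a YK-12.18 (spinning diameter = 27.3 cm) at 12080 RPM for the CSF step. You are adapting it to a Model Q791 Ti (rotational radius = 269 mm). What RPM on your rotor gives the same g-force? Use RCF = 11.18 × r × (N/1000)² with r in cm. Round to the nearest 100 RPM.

Original rotor: r = 27.3 / 2 = 13.65 cm
RCF_original = 11.18 × 13.65 × (12.08)² = 11.18 × 13.65 × 145.9264 ≈ 22,269.4 × g
Your rotor: r = 269 mm = 26.9 cm
22,269.4 = 11.18 × 26.9 × (N/1000)²
(N/1000)² = 22,269.4 / 300.742 = 74.04819
N = 1000 × √74.04819 ≈ 8,605.1

8600 RPM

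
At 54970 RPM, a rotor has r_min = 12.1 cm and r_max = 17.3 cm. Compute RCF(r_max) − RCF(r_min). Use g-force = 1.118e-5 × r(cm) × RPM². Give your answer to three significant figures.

ΔRCF = 1.118 × 10⁻⁵ × (r_max − r_min) × N² = 1.118 × 10⁻⁵ × 5.2 × 3,021,700,900 ≈ 175,669.6

≈ 176000 ×g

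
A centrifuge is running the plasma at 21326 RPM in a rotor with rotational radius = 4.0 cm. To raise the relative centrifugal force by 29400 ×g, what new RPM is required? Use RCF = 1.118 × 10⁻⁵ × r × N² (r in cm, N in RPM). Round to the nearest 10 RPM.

Current RCF = 1.118 × 10⁻⁵ × 4 × (21326)² = 1.118 × 10⁻⁵ × 4 × 454,798,276 ≈ 20,338.6 × g
Target RCF = 20,338.6 + 29,400 = 49,738.6 × g
N² = 49,738.6 / (4.472 × 10⁻⁵) = 1,112,222,719
N ≈ √1,112,222,719 ≈ 33,350.0

33350 RPM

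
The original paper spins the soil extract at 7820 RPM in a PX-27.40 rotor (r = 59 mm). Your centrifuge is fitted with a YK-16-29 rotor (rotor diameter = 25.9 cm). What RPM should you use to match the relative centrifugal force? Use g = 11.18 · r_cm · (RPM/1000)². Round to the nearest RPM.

Original rotor: r = 59 mm = 5.9 cm
RCF_original = 11.18 × 5.9 × (7.82)² = 11.18 × 5.9 × 61.1524 ≈ 4,033.7 × g
Your rotor: r = 25.9 / 2 = 12.95 cm
4,033.7 = 11.18 × 12.95 × (N/1000)²
(N/1000)² = 4,033.7 / 144.781 = 27.8607
N = 1000 × √27.8607 ≈ 5,278.3

≈ 5278 RPM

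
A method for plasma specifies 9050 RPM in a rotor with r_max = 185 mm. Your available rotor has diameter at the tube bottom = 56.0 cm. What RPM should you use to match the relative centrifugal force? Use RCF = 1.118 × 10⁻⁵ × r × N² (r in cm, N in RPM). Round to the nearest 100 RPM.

Original rotor: r = 185 mm = 18.5 cm
RCF_original = 1.118 × 10⁻⁵ × 18.5 × (9050)² = 1.118 × 10⁻⁵ × 18.5 × 81,902,500 ≈ 16,939.9 × g
Your rotor: r = 56.0 / 2 = 28 cm
16,939.9 = 1.118 × 10⁻⁵ × 28 × N²
N² = 16,939.9 / (31.304 × 10⁻⁵) = 54,114,171
N ≈ √54,114,171 ≈ 7,356.2

7400 RPM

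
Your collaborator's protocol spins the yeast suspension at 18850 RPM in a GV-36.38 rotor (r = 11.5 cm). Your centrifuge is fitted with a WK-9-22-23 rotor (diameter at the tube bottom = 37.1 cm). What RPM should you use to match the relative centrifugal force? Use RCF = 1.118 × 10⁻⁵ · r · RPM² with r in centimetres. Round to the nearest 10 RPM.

RCF = 1.118 × 10⁻⁵ × r × N²
RCF_original = 1.118 × 10⁻⁵ × 11.5 × (18850)² = 1.118 × 10⁻⁵ × 11.5 × 355,322,500 ≈ 45,683.8 × g
Your rotor: r = 37.1 / 2 = 18.55 cm
45,683.8 = 1.118 × 10⁻⁵ × 18.55 × N²
N² = 45,683.8 / (20.7389 × 10⁻⁵) = 220,280,728
N ≈ √220,280,728 ≈ 14,841.9

≈ 14840 RPM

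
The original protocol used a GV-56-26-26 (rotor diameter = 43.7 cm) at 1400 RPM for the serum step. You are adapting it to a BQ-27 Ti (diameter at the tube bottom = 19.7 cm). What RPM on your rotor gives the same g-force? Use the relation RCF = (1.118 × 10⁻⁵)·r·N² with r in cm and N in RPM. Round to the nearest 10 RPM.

2090 RPM

Original rotor: r = 43.7 / 2 = 21.85 cm
RCF_original = 1.118 × 10⁻⁵ × 21.85 × (1400)² = 1.118 × 10⁻⁵ × 21.85 × 1,960,000 ≈ 478.8 × g
Your rotor: r = 19.7 / 2 = 9.85 cm
478.8 = 1.118 × 10⁻⁵ × 9.85 × N²
N² = 478.8 / (11.0123 × 10⁻⁵) = 4,347,866
N ≈ √4,347,866 ≈ 2,085.2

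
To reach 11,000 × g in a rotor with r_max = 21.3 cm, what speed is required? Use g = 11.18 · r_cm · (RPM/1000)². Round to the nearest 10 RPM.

≈ 6800 RPM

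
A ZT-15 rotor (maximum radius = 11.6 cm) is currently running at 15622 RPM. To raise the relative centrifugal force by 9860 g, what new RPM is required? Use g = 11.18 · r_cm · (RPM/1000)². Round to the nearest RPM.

N₂ ≈ 17891 RPM

Current RCF = 11.18 × 11.6 × (15.622)² = 11.18 × 11.6 × 244.046884 ≈ 31,650 × g
Target RCF = 31,650 + 9,860 = 41,510 × g
(N/1000)² = 41,510 / 129.688 = 320.0759
N = 1000 × √320.0759 ≈ 17,890.7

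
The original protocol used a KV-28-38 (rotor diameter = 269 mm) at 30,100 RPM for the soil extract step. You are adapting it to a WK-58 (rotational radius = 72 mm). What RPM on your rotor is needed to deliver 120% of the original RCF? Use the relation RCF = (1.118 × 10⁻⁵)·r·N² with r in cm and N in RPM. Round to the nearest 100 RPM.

Original rotor: r = 269 mm / 2 = 134.5 mm = 13.45 cm
RCF_original = 1.118 × 10⁻⁵ × 13.45 × (30100)² = 1.118 × 10⁻⁵ × 13.45 × 906,010,000 ≈ 136,237.6 × g
Target RCF = 1.2 × 136,237.6 ≈ 163,485.1 × g
Your rotor: r = 72 mm = 7.2 cm
163,485.1 = 1.118 × 10⁻⁵ × 7.2 × N²
N² = 163,485.1 / (8.0496 × 10⁻⁵) = 2,030,971,725
N ≈ √2,030,971,725 ≈ 45,066.3

45100 RPM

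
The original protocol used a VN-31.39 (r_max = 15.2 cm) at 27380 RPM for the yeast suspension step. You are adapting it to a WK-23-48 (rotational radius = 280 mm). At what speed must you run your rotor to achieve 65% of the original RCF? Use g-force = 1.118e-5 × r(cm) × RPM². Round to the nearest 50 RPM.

16250 RPM

RCF = 1.118 × 10⁻⁵ × r × N²
RCF_original = 1.118 × 10⁻⁵ × 15.2 × (27380)² = 1.118 × 10⁻⁵ × 15.2 × 749,664,400 ≈ 127,395 × g
Target RCF = 0.65 × 127,395 ≈ 82,806.8 × g
Your rotor: r = 280 mm = 28.0 cm
82,806.8 = 1.118 × 10⁻⁵ × 28 × N²
N² = 82,806.8 / (31.304 × 10⁻⁵) = 264,524,661
N ≈ √264,524,661 ≈ 16,264.2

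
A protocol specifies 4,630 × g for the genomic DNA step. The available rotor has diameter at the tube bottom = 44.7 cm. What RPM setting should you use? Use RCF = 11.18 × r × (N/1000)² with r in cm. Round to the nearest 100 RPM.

4300 RPM

r = 44.7 / 2 = 22.35 cm
4,630 = 11.18 × 22.35 × (N/1000)²
(N/1000)² = 4,630 / 249.873 = 18.52941
N = 1000 × √18.52941 ≈ 4,304.6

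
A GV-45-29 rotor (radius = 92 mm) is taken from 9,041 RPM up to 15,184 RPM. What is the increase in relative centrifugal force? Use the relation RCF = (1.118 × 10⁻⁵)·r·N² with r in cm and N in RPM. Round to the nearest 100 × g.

r = 92 mm = 9.2 cm
RCF₁ = 1.118 × 10⁻⁵ × 9.2 × (9041)² = 1.118 × 10⁻⁵ × 9.2 × 81,739,681 ≈ 8,407.4 × g
RCF₂ = 1.118 × 10⁻⁵ × 9.2 × (15184)² = 1.118 × 10⁻⁵ × 9.2 × 230,553,856 ≈ 23,713.8 × g
Increase = 23,713.8 − 8,407.4 = 15,306.4

15300 × g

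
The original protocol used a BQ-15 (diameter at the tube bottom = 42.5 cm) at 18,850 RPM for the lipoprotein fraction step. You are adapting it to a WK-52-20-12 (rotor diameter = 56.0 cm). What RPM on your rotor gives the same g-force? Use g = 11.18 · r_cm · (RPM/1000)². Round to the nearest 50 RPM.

16400 RPM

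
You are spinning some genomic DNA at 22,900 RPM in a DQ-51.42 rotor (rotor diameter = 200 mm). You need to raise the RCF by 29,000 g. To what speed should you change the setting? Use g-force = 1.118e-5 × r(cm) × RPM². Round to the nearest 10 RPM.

r = 200 mm / 2 = 100 mm = 10 cm
Current RCF = 1.118 × 10⁻⁵ × 10 × (22900)² = 1.118 × 10⁻⁵ × 10 × 524,410,000 ≈ 58,629 × g
Target RCF = 58,629 + 29,000 = 87,629 × g
N² = 87,629 / (11.18 × 10⁻⁵) = 783,801,431
N ≈ √783,801,431 ≈ 27,996.5

28000 RPM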